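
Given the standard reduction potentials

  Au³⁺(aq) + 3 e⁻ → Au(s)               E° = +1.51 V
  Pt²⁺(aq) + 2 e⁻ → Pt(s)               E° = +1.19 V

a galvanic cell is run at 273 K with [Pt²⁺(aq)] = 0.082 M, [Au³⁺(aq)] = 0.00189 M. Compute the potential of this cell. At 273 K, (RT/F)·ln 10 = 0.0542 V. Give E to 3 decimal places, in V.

Au³⁺/Au is reduced (cathode, E° = +1.51 V) and Pt²⁺/Pt is oxidized (anode).
The standard potential is +1.51 − (+1.19) = +0.32 V and the balanced reaction transfers n = 6 electrons.
Balancing gives 2 Au³⁺(aq) + 3 Pt(s) → 2 Au(s) + 3 Pt²⁺(aq); hence Q = [Pt²⁺(aq)]^3 / [Au³⁺(aq)]^2 = 154 (log Q = 2.189).
By the Nernst equation, E = +0.32 − (0.0542/6)·(2.189) = +0.300 V.

+0.300 V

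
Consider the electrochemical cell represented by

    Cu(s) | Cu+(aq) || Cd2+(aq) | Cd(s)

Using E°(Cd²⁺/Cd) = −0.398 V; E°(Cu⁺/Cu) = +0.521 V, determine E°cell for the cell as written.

−0.919 V

By convention the left-hand electrode in cell notation is the anode (oxidation) and the right-hand electrode is the cathode (reduction).
E°cell = E°(right) − E°(left) = −0.398 − (+0.521) = −0.919 V.
The negative sign shows that, as written, the cell would require an external voltage to drive the reaction.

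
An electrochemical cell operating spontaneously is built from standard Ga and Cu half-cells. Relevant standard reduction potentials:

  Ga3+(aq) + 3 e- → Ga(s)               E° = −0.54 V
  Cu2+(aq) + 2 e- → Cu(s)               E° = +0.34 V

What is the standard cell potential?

Of the two couples in this cell, the one with the more positive reduction potential is reduced at the cathode: here that is Cu²⁺/Cu (+0.34 V); Ga³⁺/Ga (−0.54 V) is the anode.
E°cell = E°(cathode) − E°(anode) = +0.34 − (−0.54) = +0.88 V.

+0.88 V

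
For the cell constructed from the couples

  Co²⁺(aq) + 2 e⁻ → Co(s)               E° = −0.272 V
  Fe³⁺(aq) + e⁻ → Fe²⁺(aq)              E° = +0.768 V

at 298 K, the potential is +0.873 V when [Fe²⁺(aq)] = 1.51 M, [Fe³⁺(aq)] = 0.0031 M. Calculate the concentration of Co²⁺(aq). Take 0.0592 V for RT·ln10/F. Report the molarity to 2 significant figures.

With Fe³⁺/Fe²⁺ at the cathode and Co²⁺/Co at the anode, E°cell = +0.768 − (−0.272) = +1.040 V (n = 2).
Since E = E° − (0.0592/n)·log Q, log Q = n(E° − E)/0.0592 = 5.642.
Balancing electrons gives 2 Fe³⁺(aq) + Co(s) → 2 Fe²⁺(aq) + Co²⁺(aq); thus Q = ([Fe²⁺(aq)]^2·[Co²⁺(aq)]) / [Fe³⁺(aq)]^2.
Substituting the known concentrations and solving, log [Co²⁺(aq)] = 0.267 and [Co²⁺(aq)] = 1.8 M.

1.8 M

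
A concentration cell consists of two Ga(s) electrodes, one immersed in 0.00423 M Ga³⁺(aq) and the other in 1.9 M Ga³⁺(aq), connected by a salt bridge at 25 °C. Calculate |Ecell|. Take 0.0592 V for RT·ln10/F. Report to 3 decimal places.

For a concentration cell E°cell = 0, since both electrodes use the same couple.
The compartment with the higher Ga³⁺(aq) concentration (1.9 M) acts as the cathode; ions are reduced there and produced at the dilute (0.00423 M) anode.
With n = 3, Ecell = −(0.0592/3)·log([dilute]/[conc]) = −(0.0592/3)·log(0.00423/1.9) = +0.052 V.

0.052 V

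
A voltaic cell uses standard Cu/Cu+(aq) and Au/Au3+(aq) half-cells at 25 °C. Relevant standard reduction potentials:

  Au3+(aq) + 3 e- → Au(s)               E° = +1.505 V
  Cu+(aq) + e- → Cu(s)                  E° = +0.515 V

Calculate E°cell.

Of the two couples in this cell, the one with the more positive reduction potential is reduced at the cathode: here that is Au³⁺/Au (+1.505 V); Cu⁺/Cu (+0.515 V) is the anode.
E°cell = E°(cathode) − E°(anode) = +1.505 − (+0.515) = +0.990 V.

+0.990 V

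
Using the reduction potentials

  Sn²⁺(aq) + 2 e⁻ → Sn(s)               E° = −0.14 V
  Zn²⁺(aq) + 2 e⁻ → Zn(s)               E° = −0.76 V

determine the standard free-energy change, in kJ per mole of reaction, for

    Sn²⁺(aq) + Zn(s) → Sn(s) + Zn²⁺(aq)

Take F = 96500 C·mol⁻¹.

−120 kJ/mol

In the reaction as written Sn²⁺(aq) is reduced, so the Sn²⁺/Sn couple is the cathode and Zn²⁺/Zn is the anode.
E°cell = −0.14 − (−0.76) = +0.62 V; balancing electrons gives n = 2.
ΔG° = −nFE°cell = −(2)(96500)(+0.62) J/mol = −120 kJ/mol.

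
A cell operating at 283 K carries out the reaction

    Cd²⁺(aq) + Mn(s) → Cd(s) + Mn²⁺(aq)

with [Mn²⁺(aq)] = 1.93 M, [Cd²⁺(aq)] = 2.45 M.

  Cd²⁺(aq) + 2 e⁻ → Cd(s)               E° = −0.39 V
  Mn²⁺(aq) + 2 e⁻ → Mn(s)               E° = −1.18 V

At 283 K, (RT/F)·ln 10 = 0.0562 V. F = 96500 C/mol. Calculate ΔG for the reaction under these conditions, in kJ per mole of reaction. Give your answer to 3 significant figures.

With Cd²⁺/Cd reduced at the cathode, E°cell = −0.39 − (−1.18) = +0.79 V and n = 2.
Q = [Mn²⁺(aq)] / [Cd²⁺(aq)] = 0.788, so log Q = −0.104 and E = +0.79 − (0.0562/2)(−0.104) = +0.7929 V.
Finally ΔG = −nFE = −(2)(96500 C/mol)(+0.7929 V) = −153 kJ/mol.

−153 kJ/mol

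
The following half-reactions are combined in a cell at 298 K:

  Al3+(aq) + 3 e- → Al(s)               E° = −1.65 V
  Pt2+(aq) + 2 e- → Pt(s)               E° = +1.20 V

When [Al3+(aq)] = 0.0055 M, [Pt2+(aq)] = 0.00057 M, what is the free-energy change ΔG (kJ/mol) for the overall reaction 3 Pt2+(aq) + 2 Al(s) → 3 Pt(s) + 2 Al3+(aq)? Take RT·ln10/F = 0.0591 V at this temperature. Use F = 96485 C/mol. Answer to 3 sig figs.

The standard cell potential is +1.20 − (−1.65) = +2.85 V, with n = 6 electrons in the balanced equation.
Q = [Al3+(aq)]^2 / [Pt2+(aq)]^3 = 1.63×10^5, so log Q = 5.213 and E = +2.85 − (0.0591/6)(5.213) = +2.7987 V.
ΔG = −nFE = −(6)(96485)(+2.7987) J/mol = −1620 kJ/mol.

−1620 kJ/mol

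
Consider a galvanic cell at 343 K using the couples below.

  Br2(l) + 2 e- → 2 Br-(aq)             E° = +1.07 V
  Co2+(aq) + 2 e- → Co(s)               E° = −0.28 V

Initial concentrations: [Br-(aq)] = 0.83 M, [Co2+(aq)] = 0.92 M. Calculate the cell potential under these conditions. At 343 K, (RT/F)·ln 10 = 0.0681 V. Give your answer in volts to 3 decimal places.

+1.357 V

The Br₂/Br⁻ couple has the more positive E°, so it is the cathode; Co²⁺/Co is the anode.
E°cell = E°cat − E°an = +1.07 − (−0.28) = +1.35 V; n = 2.
The balanced reaction is Br2(l) + Co(s) → 2 Br-(aq) + Co2+(aq), so Q = [Br-(aq)]^2·[Co2+(aq)] = 0.634 and log Q = −0.198.
Applying E = E° − (RT ln10/nF)·log Q gives +1.35 − (0.0681/2)(−0.198) = +1.357 V.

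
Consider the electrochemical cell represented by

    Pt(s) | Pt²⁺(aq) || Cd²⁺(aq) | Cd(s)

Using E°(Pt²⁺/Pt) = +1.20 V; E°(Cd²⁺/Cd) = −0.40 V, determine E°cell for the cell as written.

By convention the left-hand electrode in cell notation is the anode (oxidation) and the right-hand electrode is the cathode (reduction).
E°cell = E°(right) − E°(left) = −0.40 − (+1.20) = −1.60 V.
The negative sign shows that, as written, the cell would require an external voltage to drive the reaction.

−1.60 V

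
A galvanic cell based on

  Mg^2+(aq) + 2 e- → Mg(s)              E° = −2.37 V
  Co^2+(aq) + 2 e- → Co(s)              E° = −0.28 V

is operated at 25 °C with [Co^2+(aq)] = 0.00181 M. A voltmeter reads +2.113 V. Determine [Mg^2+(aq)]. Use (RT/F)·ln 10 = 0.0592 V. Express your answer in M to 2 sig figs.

The Co²⁺/Co couple has the larger reduction potential, so it is the cathode: E°cell = −0.28 − (−2.37) = +2.09 V and n = 2.
Since E = E° − (0.0592/n)·log Q, log Q = n(E° − E)/0.0592 = −0.777.
The balanced reaction is Co^2+(aq) + Mg(s) → Co(s) + Mg^2+(aq), so Q = [Mg^2+(aq)] / [Co^2+(aq)].
Solving for the unknown gives log [Mg^2+(aq)] = −3.519, so [Mg^2+(aq)] ≈ 0.00030 M.

0.00030 M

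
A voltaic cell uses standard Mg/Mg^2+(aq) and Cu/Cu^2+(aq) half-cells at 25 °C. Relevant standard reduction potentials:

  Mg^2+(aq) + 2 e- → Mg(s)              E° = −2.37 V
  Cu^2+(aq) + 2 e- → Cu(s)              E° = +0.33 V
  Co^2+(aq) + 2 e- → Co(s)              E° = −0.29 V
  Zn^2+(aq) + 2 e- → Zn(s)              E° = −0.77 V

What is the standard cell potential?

+2.70 V

The Cu²⁺/Cu couple has the higher E°, so Cu ion is reduced (cathode) and Mg is oxidized (anode).
E°cell = E°(cathode) − E°(anode) = +0.33 − (−2.37) = +2.70 V.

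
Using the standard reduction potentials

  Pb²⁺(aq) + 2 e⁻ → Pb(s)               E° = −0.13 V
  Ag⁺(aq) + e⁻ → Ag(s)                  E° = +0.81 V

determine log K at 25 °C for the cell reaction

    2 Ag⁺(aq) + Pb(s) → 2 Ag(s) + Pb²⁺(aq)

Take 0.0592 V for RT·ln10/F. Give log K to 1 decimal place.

The Ag⁺/Ag couple is reduced (cathode); E°cell = +0.81 − (−0.13) = +0.94 V with n = 2.
At equilibrium E = 0, so log K = nE°cell / 0.0592 = (2)(+0.94) / 0.0592 = 31.8.

log K = 31.8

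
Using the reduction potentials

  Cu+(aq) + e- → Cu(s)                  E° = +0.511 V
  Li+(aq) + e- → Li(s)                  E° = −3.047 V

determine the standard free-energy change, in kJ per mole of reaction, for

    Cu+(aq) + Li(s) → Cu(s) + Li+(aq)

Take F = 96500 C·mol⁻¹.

−343 kJ/mol

In the reaction as written Cu+(aq) is reduced, so the Cu⁺/Cu couple is the cathode and Li⁺/Li is the anode.
E°cell = +0.511 − (−3.047) = +3.558 V; balancing electrons gives n = 1.
ΔG° = −nFE°cell = −(1)(96500)(+3.558) J/mol = −343 kJ/mol.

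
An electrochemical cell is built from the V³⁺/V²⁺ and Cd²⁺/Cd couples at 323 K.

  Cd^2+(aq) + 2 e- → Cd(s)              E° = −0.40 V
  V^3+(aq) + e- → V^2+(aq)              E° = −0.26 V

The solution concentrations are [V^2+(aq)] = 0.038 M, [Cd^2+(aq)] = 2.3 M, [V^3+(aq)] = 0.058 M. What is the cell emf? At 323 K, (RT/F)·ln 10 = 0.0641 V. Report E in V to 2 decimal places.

+0.14 V

The V³⁺/V²⁺ couple has the more positive E°, so it is the cathode; Cd²⁺/Cd is the anode.
E°cell = E°cat − E°an = −0.26 − (−0.40) = +0.14 V; n = 2.
Balancing gives 2 V^3+(aq) + Cd(s) → 2 V^2+(aq) + Cd^2+(aq); hence Q = ([V^2+(aq)]^2·[Cd^2+(aq)]) / [V^3+(aq)]^2 = 0.987 (log Q = −0.006).
E = E° − (0.0641/n)·log Q = +0.14 − (0.0641/2)(−0.006) = +0.14 V.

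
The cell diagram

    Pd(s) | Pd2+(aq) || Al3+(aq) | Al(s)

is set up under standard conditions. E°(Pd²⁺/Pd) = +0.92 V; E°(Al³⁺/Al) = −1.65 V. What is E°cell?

−2.57 V

By convention the left-hand electrode in cell notation is the anode (oxidation) and the right-hand electrode is the cathode (reduction).
E°cell = E°(right) − E°(left) = −1.65 − (+0.92) = −2.57 V.
The negative sign shows that, as written, the cell would require an external voltage to drive the reaction.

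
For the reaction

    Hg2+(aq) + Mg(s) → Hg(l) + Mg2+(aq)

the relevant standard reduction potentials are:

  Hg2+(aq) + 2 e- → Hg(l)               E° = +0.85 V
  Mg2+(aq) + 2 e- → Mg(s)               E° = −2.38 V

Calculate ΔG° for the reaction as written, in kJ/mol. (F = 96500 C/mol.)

−623 kJ/mol

In the reaction as written Hg2+(aq) is reduced, so the Hg²⁺/Hg couple is the cathode and Mg²⁺/Mg is the anode.
E°cell = +0.85 − (−2.38) = +3.23 V; balancing electrons gives n = 2.
ΔG° = −nFE°cell = −(2)(96500)(+3.23) J/mol = −623 kJ/mol.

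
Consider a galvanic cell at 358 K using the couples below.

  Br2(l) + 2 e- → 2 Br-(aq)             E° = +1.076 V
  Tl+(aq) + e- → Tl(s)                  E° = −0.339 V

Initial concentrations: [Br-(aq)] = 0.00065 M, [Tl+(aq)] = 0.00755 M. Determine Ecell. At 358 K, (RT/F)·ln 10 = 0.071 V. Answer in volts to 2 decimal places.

+1.79 V

Since E°(Br₂/Br⁻) > E°(Tl⁺/Tl), Br₂/Br⁻ serves as the cathode.
The standard potential is +1.076 − (−0.339) = +1.415 V and the balanced reaction transfers n = 2 electrons.
The balanced reaction is Br2(l) + 2 Tl(s) → 2 Br-(aq) + 2 Tl+(aq), so Q = [Br-(aq)]^2·[Tl+(aq)]^2 = 2.41×10^−11 and log Q = −10.618.
Applying E = E° − (RT ln10/nF)·log Q gives +1.415 − (0.071/2)(−10.618) = +1.79 V.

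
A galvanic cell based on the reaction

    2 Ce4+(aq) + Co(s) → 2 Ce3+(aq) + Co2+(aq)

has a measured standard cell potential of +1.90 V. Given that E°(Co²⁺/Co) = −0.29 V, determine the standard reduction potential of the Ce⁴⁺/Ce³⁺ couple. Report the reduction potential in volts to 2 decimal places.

+1.61 V

In the reaction as written the Ce⁴⁺/Ce³⁺ couple is reduced (cathode) and Co²⁺/Co is oxidized (anode), so E°cell = E°(Ce⁴⁺/Ce³⁺) − E°(Co²⁺/Co).
E°(Ce⁴⁺/Ce³⁺) = E°cell + E°(anode) = +1.90 + (−0.29) = +1.61 V.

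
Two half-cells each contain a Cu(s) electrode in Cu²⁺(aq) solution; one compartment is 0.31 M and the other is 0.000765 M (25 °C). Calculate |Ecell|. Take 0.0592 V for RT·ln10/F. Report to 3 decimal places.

For a concentration cell E°cell = 0, since both electrodes use the same couple.
The compartment with the higher Cu²⁺(aq) concentration (0.31 M) acts as the cathode; ions are reduced there and produced at the dilute (0.000765 M) anode.
With n = 2, Ecell = −(0.0592/2)·log([dilute]/[conc]) = −(0.0592/2)·log(0.000765/0.31) = +0.077 V.

0.077 V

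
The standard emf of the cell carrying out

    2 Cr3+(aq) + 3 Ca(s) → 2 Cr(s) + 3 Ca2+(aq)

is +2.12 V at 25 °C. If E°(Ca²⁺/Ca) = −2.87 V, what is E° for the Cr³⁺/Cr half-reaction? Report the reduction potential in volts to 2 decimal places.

In the reaction as written the Cr³⁺/Cr couple is reduced (cathode) and Ca²⁺/Ca is oxidized (anode), so E°cell = E°(Cr³⁺/Cr) − E°(Ca²⁺/Ca).
E°(Cr³⁺/Cr) = E°cell + E°(anode) = +2.12 + (−2.87) = −0.75 V.

−0.75 V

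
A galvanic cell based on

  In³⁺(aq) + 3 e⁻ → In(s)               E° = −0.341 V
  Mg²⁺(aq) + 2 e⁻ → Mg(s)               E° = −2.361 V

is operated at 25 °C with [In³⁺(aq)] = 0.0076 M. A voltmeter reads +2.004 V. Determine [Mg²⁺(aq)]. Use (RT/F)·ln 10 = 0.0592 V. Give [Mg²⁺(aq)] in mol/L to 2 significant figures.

The In³⁺/In couple has the larger reduction potential, so it is the cathode: E°cell = −0.341 − (−2.361) = +2.020 V and n = 6.
From the Nernst equation, log Q = n(E° − E)/0.0592 = 6·(+2.020 − (+2.004))/0.0592 = 1.622.
The balanced reaction is 2 In³⁺(aq) + 3 Mg(s) → 2 In(s) + 3 Mg²⁺(aq), so Q = [Mg²⁺(aq)]^3 / [In³⁺(aq)]^2.
Isolating [Mg²⁺(aq)] in Q = 10^{1.622} yields log [Mg²⁺(aq)] = −0.872, i.e. 0.13 M.

0.13 M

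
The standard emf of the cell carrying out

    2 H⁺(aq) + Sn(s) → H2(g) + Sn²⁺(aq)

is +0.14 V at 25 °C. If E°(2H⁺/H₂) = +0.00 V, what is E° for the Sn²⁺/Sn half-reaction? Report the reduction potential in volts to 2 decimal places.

In the reaction as written the 2H⁺/H₂ couple is reduced (cathode) and Sn²⁺/Sn is oxidized (anode), so E°cell = E°(2H⁺/H₂) − E°(Sn²⁺/Sn).
E°(Sn²⁺/Sn) = E°(cathode) − E°cell = +0.00 − (+0.14) = −0.14 V.

−0.14 V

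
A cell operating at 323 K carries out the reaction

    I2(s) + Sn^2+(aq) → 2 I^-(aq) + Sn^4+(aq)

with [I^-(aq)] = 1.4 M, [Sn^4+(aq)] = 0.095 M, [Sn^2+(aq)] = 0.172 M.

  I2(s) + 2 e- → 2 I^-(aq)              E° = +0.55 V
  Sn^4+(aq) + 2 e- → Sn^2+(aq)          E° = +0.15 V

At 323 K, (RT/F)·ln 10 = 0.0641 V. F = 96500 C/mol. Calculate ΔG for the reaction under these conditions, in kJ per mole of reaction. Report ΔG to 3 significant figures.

−77.0 kJ/mol

With I₂/I⁻ reduced at the cathode, E°cell = +0.55 − (+0.15) = +0.40 V and n = 2.
Here Q = ([I^-(aq)]^2·[Sn^4+(aq)]) / [Sn^2+(aq)] = 1.08 (log Q = 0.034), giving E = +0.40 − (0.0641/2)·(0.034) = +0.3989 V.
ΔG = −nFE = −(2)(96500)(+0.3989) J/mol = −77.0 kJ/mol.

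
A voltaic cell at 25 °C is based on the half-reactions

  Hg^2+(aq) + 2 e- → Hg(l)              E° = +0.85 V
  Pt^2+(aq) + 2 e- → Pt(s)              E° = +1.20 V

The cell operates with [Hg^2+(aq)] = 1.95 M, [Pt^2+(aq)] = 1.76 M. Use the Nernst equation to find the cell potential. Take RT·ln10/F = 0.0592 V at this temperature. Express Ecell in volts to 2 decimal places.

+0.35 V

Pt²⁺/Pt is reduced (cathode, E° = +1.20 V) and Hg²⁺/Hg is oxidized (anode).
E°cell = E°cat − E°an = +1.20 − (+0.85) = +0.35 V; n = 2.
Balancing gives Pt^2+(aq) + Hg(l) → Pt(s) + Hg^2+(aq); hence Q = [Hg^2+(aq)] / [Pt^2+(aq)] = 1.11 (log Q = 0.045).
E = E° − (0.0592/n)·log Q = +0.35 − (0.0592/2)(0.045) = +0.35 V.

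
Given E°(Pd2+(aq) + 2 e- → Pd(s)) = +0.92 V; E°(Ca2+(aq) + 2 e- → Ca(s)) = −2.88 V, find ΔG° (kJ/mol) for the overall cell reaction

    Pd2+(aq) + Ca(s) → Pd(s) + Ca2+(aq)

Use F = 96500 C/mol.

In the reaction as written Pd2+(aq) is reduced, so the Pd²⁺/Pd couple is the cathode and Ca²⁺/Ca is the anode.
E°cell = +0.92 − (−2.88) = +3.80 V; balancing electrons gives n = 2.
ΔG° = −nFE°cell = −(2)(96500)(+3.80) J/mol = −733 kJ/mol.

−733 kJ/mol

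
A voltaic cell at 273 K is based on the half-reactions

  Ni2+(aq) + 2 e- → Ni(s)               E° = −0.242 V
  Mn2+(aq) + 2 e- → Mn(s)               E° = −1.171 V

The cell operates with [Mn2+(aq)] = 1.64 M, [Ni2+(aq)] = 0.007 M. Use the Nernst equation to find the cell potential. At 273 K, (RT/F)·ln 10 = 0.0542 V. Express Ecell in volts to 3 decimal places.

Ni²⁺/Ni is reduced (cathode, E° = −0.242 V) and Mn²⁺/Mn is oxidized (anode).
E°cell = −0.242 − (−1.171) = +0.929 V, with n = 2 electrons transferred.
The balanced reaction is Ni2+(aq) + Mn(s) → Ni(s) + Mn2+(aq), so Q = [Mn2+(aq)] / [Ni2+(aq)] = 234 and log Q = 2.370.
E = E° − (0.0542/n)·log Q = +0.929 − (0.0542/2)(2.370) = +0.865 V.

+0.865 V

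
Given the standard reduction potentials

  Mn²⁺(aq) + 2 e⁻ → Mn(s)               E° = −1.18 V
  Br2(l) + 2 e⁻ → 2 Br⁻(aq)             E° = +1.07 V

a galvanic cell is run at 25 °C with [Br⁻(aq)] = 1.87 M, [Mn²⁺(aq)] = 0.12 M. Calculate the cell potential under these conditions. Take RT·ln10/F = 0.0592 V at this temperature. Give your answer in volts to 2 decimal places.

Since E°(Br₂/Br⁻) > E°(Mn²⁺/Mn), Br₂/Br⁻ serves as the cathode.
E°cell = +1.07 − (−1.18) = +2.25 V, with n = 2 electrons transferred.
The balanced reaction is Br2(l) + Mn(s) → 2 Br⁻(aq) + Mn²⁺(aq), so Q = [Br⁻(aq)]^2·[Mn²⁺(aq)] = 0.42 and log Q = −0.377.
E = E° − (0.0592/n)·log Q = +2.25 − (0.0592/2)(−0.377) = +2.26 V.

+2.26 V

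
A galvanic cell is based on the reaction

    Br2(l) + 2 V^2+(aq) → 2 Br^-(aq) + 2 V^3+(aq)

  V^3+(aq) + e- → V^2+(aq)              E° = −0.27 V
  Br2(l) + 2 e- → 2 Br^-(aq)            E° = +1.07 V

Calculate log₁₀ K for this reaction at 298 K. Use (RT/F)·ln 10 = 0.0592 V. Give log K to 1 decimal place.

The Br₂/Br⁻ couple is reduced (cathode); E°cell = +1.07 − (−0.27) = +1.34 V with n = 2.
At equilibrium E = 0, so log K = nE°cell / 0.0592 = (2)(+1.34) / 0.0592 = 45.3.

log K = 45.3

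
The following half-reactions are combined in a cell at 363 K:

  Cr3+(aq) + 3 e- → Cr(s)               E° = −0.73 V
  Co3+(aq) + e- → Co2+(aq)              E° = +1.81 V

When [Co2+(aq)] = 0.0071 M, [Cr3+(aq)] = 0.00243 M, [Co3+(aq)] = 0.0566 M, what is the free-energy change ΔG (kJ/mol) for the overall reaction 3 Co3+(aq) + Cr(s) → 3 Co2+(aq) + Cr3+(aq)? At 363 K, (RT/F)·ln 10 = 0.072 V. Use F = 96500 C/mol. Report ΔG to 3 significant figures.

The standard cell potential is +1.81 − (−0.73) = +2.54 V, with n = 3 electrons in the balanced equation.
Q = ([Co2+(aq)]^3·[Cr3+(aq)]) / [Co3+(aq)]^3 = 4.8×10^−6, so log Q = −5.319 and E = +2.54 − (0.072/3)(−5.319) = +2.6677 V.
ΔG = −nFE = −(3)(96500)(+2.6677) J/mol = −772 kJ/mol.

−772 kJ/mol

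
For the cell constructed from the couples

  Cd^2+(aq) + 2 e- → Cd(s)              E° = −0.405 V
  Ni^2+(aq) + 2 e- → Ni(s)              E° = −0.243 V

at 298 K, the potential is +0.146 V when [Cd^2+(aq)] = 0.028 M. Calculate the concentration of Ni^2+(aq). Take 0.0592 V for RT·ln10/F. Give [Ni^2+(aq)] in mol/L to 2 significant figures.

0.0081 M

The Ni²⁺/Ni couple has the larger reduction potential, so it is the cathode: E°cell = −0.243 − (−0.405) = +0.162 V and n = 2.
From the Nernst equation, log Q = n(E° − E)/0.0592 = 2·(+0.162 − (+0.146))/0.0592 = 0.541.
For Ni^2+(aq) + Cd(s) → Ni(s) + Cd^2+(aq), the reaction quotient is Q = [Cd^2+(aq)] / [Ni^2+(aq)].
Substituting the known concentrations and solving, log [Ni^2+(aq)] = −2.094 and [Ni^2+(aq)] = 0.0081 M.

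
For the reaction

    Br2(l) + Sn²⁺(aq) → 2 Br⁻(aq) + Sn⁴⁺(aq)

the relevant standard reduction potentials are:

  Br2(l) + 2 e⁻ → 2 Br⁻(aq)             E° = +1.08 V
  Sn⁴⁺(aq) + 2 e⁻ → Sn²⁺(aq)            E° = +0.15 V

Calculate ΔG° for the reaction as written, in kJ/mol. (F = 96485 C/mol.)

−179 kJ/mol

In the reaction as written Br2(l) is reduced, so the Br₂/Br⁻ couple is the cathode and Sn⁴⁺/Sn²⁺ is the anode.
E°cell = +1.08 − (+0.15) = +0.93 V; balancing electrons gives n = 2.
ΔG° = −nFE°cell = −(2)(96485)(+0.93) J/mol = −179 kJ/mol.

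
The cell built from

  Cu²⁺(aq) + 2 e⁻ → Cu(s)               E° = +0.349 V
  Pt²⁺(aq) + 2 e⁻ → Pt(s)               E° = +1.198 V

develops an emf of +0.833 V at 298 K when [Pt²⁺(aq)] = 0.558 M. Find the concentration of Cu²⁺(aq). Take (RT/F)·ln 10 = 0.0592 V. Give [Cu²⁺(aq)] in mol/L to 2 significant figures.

1.9 M

Pt²⁺/Pt is the cathode (higher E°); E°cell = +1.198 − (+0.349) = +0.849 V with n = 2.
Rearranging E = E° − (0.0592/n)·log Q gives log Q = 2(+0.849 − (+0.833))/0.0592 = 0.541.
The balanced reaction is Pt²⁺(aq) + Cu(s) → Pt(s) + Cu²⁺(aq), so Q = [Cu²⁺(aq)] / [Pt²⁺(aq)].
Isolating [Cu²⁺(aq)] in Q = 10^{0.541} yields log [Cu²⁺(aq)] = 0.288, i.e. 1.9 M.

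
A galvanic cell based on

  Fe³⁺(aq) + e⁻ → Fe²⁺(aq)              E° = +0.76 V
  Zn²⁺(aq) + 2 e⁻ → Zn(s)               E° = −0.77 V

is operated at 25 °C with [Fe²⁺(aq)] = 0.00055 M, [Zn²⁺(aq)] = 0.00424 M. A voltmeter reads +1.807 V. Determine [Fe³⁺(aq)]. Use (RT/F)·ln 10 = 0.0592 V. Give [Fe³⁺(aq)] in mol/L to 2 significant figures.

The Fe³⁺/Fe²⁺ couple has the larger reduction potential, so it is the cathode: E°cell = +0.76 − (−0.77) = +1.53 V and n = 2.
Since E = E° − (0.0592/n)·log Q, log Q = n(E° − E)/0.0592 = −9.358.
Balancing electrons gives 2 Fe³⁺(aq) + Zn(s) → 2 Fe²⁺(aq) + Zn²⁺(aq); thus Q = ([Fe²⁺(aq)]^2·[Zn²⁺(aq)]) / [Fe³⁺(aq)]^2.
Solving for the unknown gives log [Fe³⁺(aq)] = 0.233, so [Fe³⁺(aq)] ≈ 1.7 M.

1.7 M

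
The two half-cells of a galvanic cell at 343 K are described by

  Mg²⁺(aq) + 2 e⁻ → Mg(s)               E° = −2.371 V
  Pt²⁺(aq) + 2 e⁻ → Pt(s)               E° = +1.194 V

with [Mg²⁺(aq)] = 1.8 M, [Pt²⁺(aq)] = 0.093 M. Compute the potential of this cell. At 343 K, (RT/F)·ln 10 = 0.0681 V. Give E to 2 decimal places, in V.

+3.52 V

Pt²⁺/Pt is reduced (cathode, E° = +1.194 V) and Mg²⁺/Mg is oxidized (anode).
E°cell = +1.194 − (−2.371) = +3.565 V, with n = 2 electrons transferred.
Balancing gives Pt²⁺(aq) + Mg(s) → Pt(s) + Mg²⁺(aq); hence Q = [Mg²⁺(aq)] / [Pt²⁺(aq)] = 19.4 (log Q = 1.287).
By the Nernst equation, E = +3.565 − (0.0681/2)·(1.287) = +3.52 V.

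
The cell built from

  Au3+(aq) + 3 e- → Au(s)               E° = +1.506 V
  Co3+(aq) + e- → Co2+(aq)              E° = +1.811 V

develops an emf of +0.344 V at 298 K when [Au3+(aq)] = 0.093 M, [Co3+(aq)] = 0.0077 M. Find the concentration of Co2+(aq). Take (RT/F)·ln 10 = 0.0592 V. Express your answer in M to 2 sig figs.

With Co³⁺/Co²⁺ at the cathode and Au³⁺/Au at the anode, E°cell = +1.811 − (+1.506) = +0.305 V (n = 3).
Rearranging E = E° − (0.0592/n)·log Q gives log Q = 3(+0.305 − (+0.344))/0.0592 = −1.976.
The balanced reaction is 3 Co3+(aq) + Au(s) → 3 Co2+(aq) + Au3+(aq), so Q = ([Co2+(aq)]^3·[Au3+(aq)]) / [Co3+(aq)]^3.
Isolating [Co2+(aq)] in Q = 10^{−1.976} yields log [Co2+(aq)] = −2.428, i.e. 0.0037 M.

0.0037 M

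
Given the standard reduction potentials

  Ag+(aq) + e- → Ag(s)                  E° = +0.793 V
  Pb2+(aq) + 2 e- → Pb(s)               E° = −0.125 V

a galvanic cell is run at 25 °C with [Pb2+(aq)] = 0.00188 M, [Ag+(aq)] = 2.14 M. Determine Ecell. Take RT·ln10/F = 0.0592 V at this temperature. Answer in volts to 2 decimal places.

Since E°(Ag⁺/Ag) > E°(Pb²⁺/Pb), Ag⁺/Ag serves as the cathode.
E°cell = +0.793 − (−0.125) = +0.918 V, with n = 2 electrons transferred.
Balancing gives 2 Ag+(aq) + Pb(s) → 2 Ag(s) + Pb2+(aq); hence Q = [Pb2+(aq)] / [Ag+(aq)]^2 = 0.000411 (log Q = −3.387).
By the Nernst equation, E = +0.918 − (0.0592/2)·(−3.387) = +1.02 V.

+1.02 V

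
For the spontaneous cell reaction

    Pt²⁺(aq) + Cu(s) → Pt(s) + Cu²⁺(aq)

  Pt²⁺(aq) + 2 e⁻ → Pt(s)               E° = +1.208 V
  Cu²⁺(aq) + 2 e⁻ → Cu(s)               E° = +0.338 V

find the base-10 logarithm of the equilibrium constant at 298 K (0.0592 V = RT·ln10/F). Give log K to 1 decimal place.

The Pt²⁺/Pt couple is reduced (cathode); E°cell = +1.208 − (+0.338) = +0.870 V with n = 2.
At equilibrium E = 0, so log K = nE°cell / 0.0592 = (2)(+0.870) / 0.0592 = 29.4.

log K = 29.4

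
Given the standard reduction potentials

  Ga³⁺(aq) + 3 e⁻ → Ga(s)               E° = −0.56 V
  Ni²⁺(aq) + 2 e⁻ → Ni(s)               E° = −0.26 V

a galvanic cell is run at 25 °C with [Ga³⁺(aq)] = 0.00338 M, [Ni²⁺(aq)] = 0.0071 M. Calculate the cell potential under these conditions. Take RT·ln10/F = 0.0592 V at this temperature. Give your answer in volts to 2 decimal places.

Ni²⁺/Ni is reduced (cathode, E° = −0.26 V) and Ga³⁺/Ga is oxidized (anode).
The standard potential is −0.26 − (−0.56) = +0.30 V and the balanced reaction transfers n = 6 electrons.
Balancing gives 3 Ni²⁺(aq) + 2 Ga(s) → 3 Ni(s) + 2 Ga³⁺(aq); hence Q = [Ga³⁺(aq)]^2 / [Ni²⁺(aq)]^3 = 31.9 (log Q = 1.504).
E = E° − (0.0592/n)·log Q = +0.30 − (0.0592/6)(1.504) = +0.29 V.

+0.29 V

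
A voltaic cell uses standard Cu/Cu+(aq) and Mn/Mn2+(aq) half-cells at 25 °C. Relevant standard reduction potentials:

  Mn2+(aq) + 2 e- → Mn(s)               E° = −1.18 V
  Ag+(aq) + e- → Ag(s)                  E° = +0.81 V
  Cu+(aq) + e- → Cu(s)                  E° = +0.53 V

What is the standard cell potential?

The Cu⁺/Cu couple has the higher E°, so Cu ion is reduced (cathode) and Mn is oxidized (anode).
E°cell = E°(cathode) − E°(anode) = +0.53 − (−1.18) = +1.71 V.

+1.71 V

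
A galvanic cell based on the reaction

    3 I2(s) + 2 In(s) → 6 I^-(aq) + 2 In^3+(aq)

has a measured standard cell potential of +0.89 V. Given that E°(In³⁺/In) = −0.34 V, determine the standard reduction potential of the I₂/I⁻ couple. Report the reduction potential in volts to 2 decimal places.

+0.55 V

In the reaction as written the I₂/I⁻ couple is reduced (cathode) and In³⁺/In is oxidized (anode), so E°cell = E°(I₂/I⁻) − E°(In³⁺/In).
E°(I₂/I⁻) = E°cell + E°(anode) = +0.89 + (−0.34) = +0.55 V.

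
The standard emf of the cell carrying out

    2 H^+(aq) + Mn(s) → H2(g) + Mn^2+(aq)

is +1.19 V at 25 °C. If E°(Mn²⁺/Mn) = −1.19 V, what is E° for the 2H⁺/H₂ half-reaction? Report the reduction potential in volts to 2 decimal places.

In the reaction as written the 2H⁺/H₂ couple is reduced (cathode) and Mn²⁺/Mn is oxidized (anode), so E°cell = E°(2H⁺/H₂) − E°(Mn²⁺/Mn).
E°(2H⁺/H₂) = E°cell + E°(anode) = +1.19 + (−1.19) = +0.00 V.

+0.00 V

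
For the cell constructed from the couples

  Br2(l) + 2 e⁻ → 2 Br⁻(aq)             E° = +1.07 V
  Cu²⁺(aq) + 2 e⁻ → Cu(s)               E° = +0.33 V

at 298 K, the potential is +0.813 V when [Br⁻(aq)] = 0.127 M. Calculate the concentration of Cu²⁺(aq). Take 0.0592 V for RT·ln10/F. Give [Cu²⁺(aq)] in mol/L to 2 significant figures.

0.21 M

With Br₂/Br⁻ at the cathode and Cu²⁺/Cu at the anode, E°cell = +1.07 − (+0.33) = +0.74 V (n = 2).
Since E = E° − (0.0592/n)·log Q, log Q = n(E° − E)/0.0592 = −2.466.
The balanced reaction is Br2(l) + Cu(s) → 2 Br⁻(aq) + Cu²⁺(aq), so Q = [Br⁻(aq)]^2·[Cu²⁺(aq)].
Solving for the unknown gives log [Cu²⁺(aq)] = −0.674, so [Cu²⁺(aq)] ≈ 0.21 M.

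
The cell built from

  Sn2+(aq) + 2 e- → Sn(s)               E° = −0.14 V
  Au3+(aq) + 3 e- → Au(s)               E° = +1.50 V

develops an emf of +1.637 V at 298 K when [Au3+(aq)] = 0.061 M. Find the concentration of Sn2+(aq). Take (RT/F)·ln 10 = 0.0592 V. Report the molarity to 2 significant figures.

With Au³⁺/Au at the cathode and Sn²⁺/Sn at the anode, E°cell = +1.50 − (−0.14) = +1.64 V (n = 6).
Since E = E° − (0.0592/n)·log Q, log Q = n(E° − E)/0.0592 = 0.304.
Balancing electrons gives 2 Au3+(aq) + 3 Sn(s) → 2 Au(s) + 3 Sn2+(aq); thus Q = [Sn2+(aq)]^3 / [Au3+(aq)]^2.
Solving for the unknown gives log [Sn2+(aq)] = −0.708, so [Sn2+(aq)] ≈ 0.20 M.

0.20 M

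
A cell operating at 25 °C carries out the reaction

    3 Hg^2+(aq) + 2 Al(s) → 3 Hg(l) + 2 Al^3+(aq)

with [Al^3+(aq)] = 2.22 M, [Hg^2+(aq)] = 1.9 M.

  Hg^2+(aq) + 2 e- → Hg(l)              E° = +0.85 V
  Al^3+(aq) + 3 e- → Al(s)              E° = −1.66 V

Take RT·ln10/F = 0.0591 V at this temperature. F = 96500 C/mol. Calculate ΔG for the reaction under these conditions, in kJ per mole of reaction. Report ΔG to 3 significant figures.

−1450 kJ/mol

With Hg²⁺/Hg reduced at the cathode, E°cell = +0.85 − (−1.66) = +2.51 V and n = 6.
The reaction quotient is [Al^3+(aq)]^2 / [Hg^2+(aq)]^3 = 0.719; by Nernst, E = +2.51 − (0.0591/6)(−0.144) = +2.5114 V.
Finally ΔG = −nFE = −(6)(96500 C/mol)(+2.5114 V) = −1450 kJ/mol.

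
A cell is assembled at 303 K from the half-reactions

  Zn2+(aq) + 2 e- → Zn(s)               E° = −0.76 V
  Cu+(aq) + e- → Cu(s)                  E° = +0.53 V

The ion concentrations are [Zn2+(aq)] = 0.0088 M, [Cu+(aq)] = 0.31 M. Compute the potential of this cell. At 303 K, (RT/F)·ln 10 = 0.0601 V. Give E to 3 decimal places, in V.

Cu⁺/Cu is reduced (cathode, E° = +0.53 V) and Zn²⁺/Zn is oxidized (anode).
The standard potential is +0.53 − (−0.76) = +1.29 V and the balanced reaction transfers n = 2 electrons.
The balanced reaction is 2 Cu+(aq) + Zn(s) → 2 Cu(s) + Zn2+(aq), so Q = [Zn2+(aq)] / [Cu+(aq)]^2 = 0.0916 and log Q = −1.038.
E = E° − (0.0601/n)·log Q = +1.29 − (0.0601/2)(−1.038) = +1.321 V.

+1.321 V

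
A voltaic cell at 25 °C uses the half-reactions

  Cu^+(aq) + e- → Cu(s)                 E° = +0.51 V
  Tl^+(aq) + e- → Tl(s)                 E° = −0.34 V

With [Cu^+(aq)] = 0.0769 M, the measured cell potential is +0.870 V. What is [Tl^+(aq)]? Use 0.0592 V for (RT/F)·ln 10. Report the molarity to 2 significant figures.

Cu⁺/Cu is the cathode (higher E°); E°cell = +0.51 − (−0.34) = +0.85 V with n = 1.
From the Nernst equation, log Q = n(E° − E)/0.0592 = 1·(+0.85 − (+0.870))/0.0592 = −0.338.
Balancing electrons gives Cu^+(aq) + Tl(s) → Cu(s) + Tl^+(aq); thus Q = [Tl^+(aq)] / [Cu^+(aq)].
Isolating [Tl^+(aq)] in Q = 10^{−0.338} yields log [Tl^+(aq)] = −1.452, i.e. 0.035 M.

0.035 M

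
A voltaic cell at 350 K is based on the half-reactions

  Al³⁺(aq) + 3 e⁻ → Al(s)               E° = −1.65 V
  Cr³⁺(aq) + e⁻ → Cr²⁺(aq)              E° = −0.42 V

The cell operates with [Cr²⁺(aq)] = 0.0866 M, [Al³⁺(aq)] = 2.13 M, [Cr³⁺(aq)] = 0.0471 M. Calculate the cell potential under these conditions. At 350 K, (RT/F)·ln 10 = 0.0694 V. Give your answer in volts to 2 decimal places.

+1.20 V

Cr³⁺/Cr²⁺ is reduced (cathode, E° = −0.42 V) and Al³⁺/Al is oxidized (anode).
E°cell = E°cat − E°an = −0.42 − (−1.65) = +1.23 V; n = 3.
The balanced reaction is 3 Cr³⁺(aq) + Al(s) → 3 Cr²⁺(aq) + Al³⁺(aq), so Q = ([Cr²⁺(aq)]^3·[Al³⁺(aq)]) / [Cr³⁺(aq)]^3 = 13.2 and log Q = 1.122.
Applying E = E° − (RT ln10/nF)·log Q gives +1.23 − (0.0694/3)(1.122) = +1.20 V.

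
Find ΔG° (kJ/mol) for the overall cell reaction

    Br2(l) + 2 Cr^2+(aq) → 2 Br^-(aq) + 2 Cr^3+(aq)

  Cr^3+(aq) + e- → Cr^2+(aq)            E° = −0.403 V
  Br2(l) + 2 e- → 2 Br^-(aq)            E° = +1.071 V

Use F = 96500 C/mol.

−284 kJ/mol

In the reaction as written Br2(l) is reduced, so the Br₂/Br⁻ couple is the cathode and Cr³⁺/Cr²⁺ is the anode.
E°cell = +1.071 − (−0.403) = +1.474 V; balancing electrons gives n = 2.
ΔG° = −nFE°cell = −(2)(96500)(+1.474) J/mol = −284 kJ/mol.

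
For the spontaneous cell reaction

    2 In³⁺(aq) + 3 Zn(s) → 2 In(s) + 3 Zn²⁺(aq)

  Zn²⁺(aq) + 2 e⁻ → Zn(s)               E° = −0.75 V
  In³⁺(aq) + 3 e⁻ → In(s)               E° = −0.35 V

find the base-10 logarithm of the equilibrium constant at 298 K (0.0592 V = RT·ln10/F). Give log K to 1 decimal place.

The In³⁺/In couple is reduced (cathode); E°cell = −0.35 − (−0.75) = +0.40 V with n = 6.
At equilibrium E = 0, so log K = nE°cell / 0.0592 = (6)(+0.40) / 0.0592 = 40.5.

log K = 40.5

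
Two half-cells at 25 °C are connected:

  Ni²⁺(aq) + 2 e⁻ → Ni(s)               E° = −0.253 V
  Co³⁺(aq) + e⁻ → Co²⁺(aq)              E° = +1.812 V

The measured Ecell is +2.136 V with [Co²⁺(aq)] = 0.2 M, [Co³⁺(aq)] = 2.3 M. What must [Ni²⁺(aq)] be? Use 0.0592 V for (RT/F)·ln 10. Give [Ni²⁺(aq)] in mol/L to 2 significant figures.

0.53 M

Co³⁺/Co²⁺ is the cathode (higher E°); E°cell = +1.812 − (−0.253) = +2.065 V with n = 2.
Rearranging E = E° − (0.0592/n)·log Q gives log Q = 2(+2.065 − (+2.136))/0.0592 = −2.399.
For 2 Co³⁺(aq) + Ni(s) → 2 Co²⁺(aq) + Ni²⁺(aq), the reaction quotient is Q = ([Co²⁺(aq)]^2·[Ni²⁺(aq)]) / [Co³⁺(aq)]^2.
Solving for the unknown gives log [Ni²⁺(aq)] = −0.278, so [Ni²⁺(aq)] ≈ 0.53 M.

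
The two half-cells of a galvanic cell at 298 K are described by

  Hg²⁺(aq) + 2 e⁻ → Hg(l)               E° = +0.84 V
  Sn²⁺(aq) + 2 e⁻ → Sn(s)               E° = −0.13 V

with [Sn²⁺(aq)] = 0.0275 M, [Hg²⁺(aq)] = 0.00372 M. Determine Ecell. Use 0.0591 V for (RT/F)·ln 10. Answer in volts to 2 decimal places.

Hg²⁺/Hg is reduced (cathode, E° = +0.84 V) and Sn²⁺/Sn is oxidized (anode).
The standard potential is +0.84 − (−0.13) = +0.97 V and the balanced reaction transfers n = 2 electrons.
Balancing gives Hg²⁺(aq) + Sn(s) → Hg(l) + Sn²⁺(aq); hence Q = [Sn²⁺(aq)] / [Hg²⁺(aq)] = 7.39 (log Q = 0.869).
E = E° − (0.0591/n)·log Q = +0.97 − (0.0591/2)(0.869) = +0.94 V.

+0.94 V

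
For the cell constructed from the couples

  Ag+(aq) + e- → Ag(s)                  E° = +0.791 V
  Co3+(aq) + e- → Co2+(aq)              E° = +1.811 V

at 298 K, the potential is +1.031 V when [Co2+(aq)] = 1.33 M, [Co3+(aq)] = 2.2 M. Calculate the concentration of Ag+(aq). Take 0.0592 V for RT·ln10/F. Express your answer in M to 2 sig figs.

The Co³⁺/Co²⁺ couple has the larger reduction potential, so it is the cathode: E°cell = +1.811 − (+0.791) = +1.020 V and n = 1.
Since E = E° − (0.0592/n)·log Q, log Q = n(E° − E)/0.0592 = −0.186.
For Co3+(aq) + Ag(s) → Co2+(aq) + Ag+(aq), the reaction quotient is Q = ([Co2+(aq)]·[Ag+(aq)]) / [Co3+(aq)].
Substituting the known concentrations and solving, log [Ag+(aq)] = 0.033 and [Ag+(aq)] = 1.1 M.

1.1 M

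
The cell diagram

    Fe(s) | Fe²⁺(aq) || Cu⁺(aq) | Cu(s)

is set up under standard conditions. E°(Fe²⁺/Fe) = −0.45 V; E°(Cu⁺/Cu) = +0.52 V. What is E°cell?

+0.97 V

By convention the left-hand electrode in cell notation is the anode (oxidation) and the right-hand electrode is the cathode (reduction).
E°cell = E°(right) − E°(left) = +0.52 − (−0.45) = +0.97 V.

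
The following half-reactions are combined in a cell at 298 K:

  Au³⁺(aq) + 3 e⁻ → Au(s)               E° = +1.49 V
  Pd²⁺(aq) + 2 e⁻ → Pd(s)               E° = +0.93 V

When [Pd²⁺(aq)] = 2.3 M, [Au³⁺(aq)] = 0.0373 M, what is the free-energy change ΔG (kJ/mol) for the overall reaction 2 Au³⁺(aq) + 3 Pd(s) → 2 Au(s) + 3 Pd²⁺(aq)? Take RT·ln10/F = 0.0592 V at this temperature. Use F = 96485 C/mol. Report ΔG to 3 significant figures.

The standard cell potential is +1.49 − (+0.93) = +0.56 V, with n = 6 electrons in the balanced equation.
Q = [Pd²⁺(aq)]^3 / [Au³⁺(aq)]^2 = 8.75×10^3, so log Q = 3.942 and E = +0.56 − (0.0592/6)(3.942) = +0.5211 V.
Then ΔG = −nFE = −6 × 96485 × +0.5211 J/mol = −302 kJ/mol.

−302 kJ/mol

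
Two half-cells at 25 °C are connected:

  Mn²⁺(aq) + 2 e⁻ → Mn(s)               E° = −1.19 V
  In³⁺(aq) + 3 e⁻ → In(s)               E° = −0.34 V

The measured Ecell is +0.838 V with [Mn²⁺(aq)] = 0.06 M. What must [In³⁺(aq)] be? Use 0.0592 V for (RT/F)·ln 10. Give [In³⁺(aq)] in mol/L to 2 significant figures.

With In³⁺/In at the cathode and Mn²⁺/Mn at the anode, E°cell = −0.34 − (−1.19) = +0.85 V (n = 6).
Since E = E° − (0.0592/n)·log Q, log Q = n(E° − E)/0.0592 = 1.216.
The balanced reaction is 2 In³⁺(aq) + 3 Mn(s) → 2 In(s) + 3 Mn²⁺(aq), so Q = [Mn²⁺(aq)]^3 / [In³⁺(aq)]^2.
Solving for the unknown gives log [In³⁺(aq)] = −2.441, so [In³⁺(aq)] ≈ 0.0036 M.

0.0036 M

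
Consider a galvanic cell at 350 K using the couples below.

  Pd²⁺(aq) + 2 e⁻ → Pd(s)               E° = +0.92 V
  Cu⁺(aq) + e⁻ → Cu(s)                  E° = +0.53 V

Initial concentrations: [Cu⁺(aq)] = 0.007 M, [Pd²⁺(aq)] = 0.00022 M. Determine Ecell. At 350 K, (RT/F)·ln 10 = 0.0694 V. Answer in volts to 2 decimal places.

The Pd²⁺/Pd couple has the more positive E°, so it is the cathode; Cu⁺/Cu is the anode.
E°cell = +0.92 − (+0.53) = +0.39 V, with n = 2 electrons transferred.
Balancing gives Pd²⁺(aq) + 2 Cu(s) → Pd(s) + 2 Cu⁺(aq); hence Q = [Cu⁺(aq)]^2 / [Pd²⁺(aq)] = 0.223 (log Q = −0.652).
By the Nernst equation, E = +0.39 − (0.0694/2)·(−0.652) = +0.41 V.

+0.41 V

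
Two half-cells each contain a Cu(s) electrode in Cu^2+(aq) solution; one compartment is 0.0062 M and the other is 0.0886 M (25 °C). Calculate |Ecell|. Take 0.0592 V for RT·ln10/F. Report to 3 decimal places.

0.034 V

For a concentration cell E°cell = 0, since both electrodes use the same couple.
The compartment with the higher Cu^2+(aq) concentration (0.0886 M) acts as the cathode; ions are reduced there and produced at the dilute (0.0062 M) anode.
With n = 2, Ecell = −(0.0592/2)·log([dilute]/[conc]) = −(0.0592/2)·log(0.0062/0.0886) = +0.034 V.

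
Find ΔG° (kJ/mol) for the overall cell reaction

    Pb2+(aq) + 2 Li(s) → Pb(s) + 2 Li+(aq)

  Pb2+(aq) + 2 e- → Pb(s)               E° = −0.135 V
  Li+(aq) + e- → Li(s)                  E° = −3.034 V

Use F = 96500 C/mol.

In the reaction as written Pb2+(aq) is reduced, so the Pb²⁺/Pb couple is the cathode and Li⁺/Li is the anode.
E°cell = −0.135 − (−3.034) = +2.899 V; balancing electrons gives n = 2.
ΔG° = −nFE°cell = −(2)(96500)(+2.899) J/mol = −560 kJ/mol.

−560 kJ/mol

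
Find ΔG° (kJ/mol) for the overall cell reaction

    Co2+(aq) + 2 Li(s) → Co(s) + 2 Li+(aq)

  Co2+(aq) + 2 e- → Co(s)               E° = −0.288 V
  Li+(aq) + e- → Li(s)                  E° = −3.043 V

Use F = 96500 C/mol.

In the reaction as written Co2+(aq) is reduced, so the Co²⁺/Co couple is the cathode and Li⁺/Li is the anode.
E°cell = −0.288 − (−3.043) = +2.755 V; balancing electrons gives n = 2.
ΔG° = −nFE°cell = −(2)(96500)(+2.755) J/mol = −532 kJ/mol.

−532 kJ/mol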